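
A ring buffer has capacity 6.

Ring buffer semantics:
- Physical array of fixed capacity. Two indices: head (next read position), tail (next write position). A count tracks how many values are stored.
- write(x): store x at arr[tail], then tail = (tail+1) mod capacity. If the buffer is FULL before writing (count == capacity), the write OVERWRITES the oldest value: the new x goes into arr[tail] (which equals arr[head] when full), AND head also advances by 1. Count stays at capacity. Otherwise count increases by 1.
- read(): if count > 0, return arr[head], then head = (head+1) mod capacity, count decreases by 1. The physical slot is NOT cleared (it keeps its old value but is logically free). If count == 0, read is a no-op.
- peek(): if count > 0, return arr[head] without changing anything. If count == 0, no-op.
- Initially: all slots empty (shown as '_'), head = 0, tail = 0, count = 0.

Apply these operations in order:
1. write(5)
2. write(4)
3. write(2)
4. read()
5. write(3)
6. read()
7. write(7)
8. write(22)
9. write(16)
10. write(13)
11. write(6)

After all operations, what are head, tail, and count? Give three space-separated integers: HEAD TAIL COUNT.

After op 1 (write(5)): arr=[5 _ _ _ _ _] head=0 tail=1 count=1
After op 2 (write(4)): arr=[5 4 _ _ _ _] head=0 tail=2 count=2
After op 3 (write(2)): arr=[5 4 2 _ _ _] head=0 tail=3 count=3
After op 4 (read()): arr=[5 4 2 _ _ _] head=1 tail=3 count=2
After op 5 (write(3)): arr=[5 4 2 3 _ _] head=1 tail=4 count=3
After op 6 (read()): arr=[5 4 2 3 _ _] head=2 tail=4 count=2
After op 7 (write(7)): arr=[5 4 2 3 7 _] head=2 tail=5 count=3
After op 8 (write(22)): arr=[5 4 2 3 7 22] head=2 tail=0 count=4
After op 9 (write(16)): arr=[16 4 2 3 7 22] head=2 tail=1 count=5
After op 10 (write(13)): arr=[16 13 2 3 7 22] head=2 tail=2 count=6
After op 11 (write(6)): arr=[16 13 6 3 7 22] head=3 tail=3 count=6

Answer: 3 3 6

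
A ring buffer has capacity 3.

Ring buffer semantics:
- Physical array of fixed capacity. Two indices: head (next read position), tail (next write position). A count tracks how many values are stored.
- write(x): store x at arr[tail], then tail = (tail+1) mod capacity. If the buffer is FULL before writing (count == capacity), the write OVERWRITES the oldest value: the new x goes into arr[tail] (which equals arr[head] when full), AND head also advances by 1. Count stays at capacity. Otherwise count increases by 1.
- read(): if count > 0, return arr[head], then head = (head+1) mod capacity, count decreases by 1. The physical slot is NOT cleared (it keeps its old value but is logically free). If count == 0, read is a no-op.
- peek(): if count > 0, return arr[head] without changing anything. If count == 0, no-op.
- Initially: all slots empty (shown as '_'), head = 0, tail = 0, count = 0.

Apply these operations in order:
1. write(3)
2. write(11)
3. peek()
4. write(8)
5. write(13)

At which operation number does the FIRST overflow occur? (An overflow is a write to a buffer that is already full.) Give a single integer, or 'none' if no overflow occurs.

After op 1 (write(3)): arr=[3 _ _] head=0 tail=1 count=1
After op 2 (write(11)): arr=[3 11 _] head=0 tail=2 count=2
After op 3 (peek()): arr=[3 11 _] head=0 tail=2 count=2
After op 4 (write(8)): arr=[3 11 8] head=0 tail=0 count=3
After op 5 (write(13)): arr=[13 11 8] head=1 tail=1 count=3

Answer: 5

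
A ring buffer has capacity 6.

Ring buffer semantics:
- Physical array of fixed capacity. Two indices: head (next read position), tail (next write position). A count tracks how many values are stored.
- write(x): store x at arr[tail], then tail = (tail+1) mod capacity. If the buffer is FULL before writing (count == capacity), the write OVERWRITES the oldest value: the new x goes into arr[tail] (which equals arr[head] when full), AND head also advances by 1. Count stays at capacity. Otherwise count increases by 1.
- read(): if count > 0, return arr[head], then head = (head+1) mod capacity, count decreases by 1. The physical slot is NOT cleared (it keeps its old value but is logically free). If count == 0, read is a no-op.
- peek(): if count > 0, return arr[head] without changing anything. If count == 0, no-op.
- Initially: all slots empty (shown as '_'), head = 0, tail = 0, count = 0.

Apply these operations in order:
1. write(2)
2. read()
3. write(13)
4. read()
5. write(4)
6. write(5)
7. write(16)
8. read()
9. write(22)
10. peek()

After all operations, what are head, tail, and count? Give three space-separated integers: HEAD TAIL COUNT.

After op 1 (write(2)): arr=[2 _ _ _ _ _] head=0 tail=1 count=1
After op 2 (read()): arr=[2 _ _ _ _ _] head=1 tail=1 count=0
After op 3 (write(13)): arr=[2 13 _ _ _ _] head=1 tail=2 count=1
After op 4 (read()): arr=[2 13 _ _ _ _] head=2 tail=2 count=0
After op 5 (write(4)): arr=[2 13 4 _ _ _] head=2 tail=3 count=1
After op 6 (write(5)): arr=[2 13 4 5 _ _] head=2 tail=4 count=2
After op 7 (write(16)): arr=[2 13 4 5 16 _] head=2 tail=5 count=3
After op 8 (read()): arr=[2 13 4 5 16 _] head=3 tail=5 count=2
After op 9 (write(22)): arr=[2 13 4 5 16 22] head=3 tail=0 count=3
After op 10 (peek()): arr=[2 13 4 5 16 22] head=3 tail=0 count=3

Answer: 3 0 3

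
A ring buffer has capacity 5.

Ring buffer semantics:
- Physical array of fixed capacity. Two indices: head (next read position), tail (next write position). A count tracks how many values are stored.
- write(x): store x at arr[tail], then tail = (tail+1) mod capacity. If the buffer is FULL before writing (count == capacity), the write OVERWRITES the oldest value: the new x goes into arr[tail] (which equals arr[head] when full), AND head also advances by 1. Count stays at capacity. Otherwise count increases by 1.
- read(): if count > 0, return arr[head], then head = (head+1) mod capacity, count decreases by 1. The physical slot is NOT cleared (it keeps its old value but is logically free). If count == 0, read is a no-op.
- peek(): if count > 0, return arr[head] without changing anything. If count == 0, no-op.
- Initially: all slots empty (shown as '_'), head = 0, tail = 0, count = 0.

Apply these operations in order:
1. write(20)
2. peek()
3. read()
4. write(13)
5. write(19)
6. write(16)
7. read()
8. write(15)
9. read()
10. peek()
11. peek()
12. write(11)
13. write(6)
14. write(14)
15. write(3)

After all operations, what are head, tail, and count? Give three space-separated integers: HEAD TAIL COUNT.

Answer: 4 4 5

Derivation:
After op 1 (write(20)): arr=[20 _ _ _ _] head=0 tail=1 count=1
After op 2 (peek()): arr=[20 _ _ _ _] head=0 tail=1 count=1
After op 3 (read()): arr=[20 _ _ _ _] head=1 tail=1 count=0
After op 4 (write(13)): arr=[20 13 _ _ _] head=1 tail=2 count=1
After op 5 (write(19)): arr=[20 13 19 _ _] head=1 tail=3 count=2
After op 6 (write(16)): arr=[20 13 19 16 _] head=1 tail=4 count=3
After op 7 (read()): arr=[20 13 19 16 _] head=2 tail=4 count=2
After op 8 (write(15)): arr=[20 13 19 16 15] head=2 tail=0 count=3
After op 9 (read()): arr=[20 13 19 16 15] head=3 tail=0 count=2
After op 10 (peek()): arr=[20 13 19 16 15] head=3 tail=0 count=2
After op 11 (peek()): arr=[20 13 19 16 15] head=3 tail=0 count=2
After op 12 (write(11)): arr=[11 13 19 16 15] head=3 tail=1 count=3
After op 13 (write(6)): arr=[11 6 19 16 15] head=3 tail=2 count=4
After op 14 (write(14)): arr=[11 6 14 16 15] head=3 tail=3 count=5
After op 15 (write(3)): arr=[11 6 14 3 15] head=4 tail=4 count=5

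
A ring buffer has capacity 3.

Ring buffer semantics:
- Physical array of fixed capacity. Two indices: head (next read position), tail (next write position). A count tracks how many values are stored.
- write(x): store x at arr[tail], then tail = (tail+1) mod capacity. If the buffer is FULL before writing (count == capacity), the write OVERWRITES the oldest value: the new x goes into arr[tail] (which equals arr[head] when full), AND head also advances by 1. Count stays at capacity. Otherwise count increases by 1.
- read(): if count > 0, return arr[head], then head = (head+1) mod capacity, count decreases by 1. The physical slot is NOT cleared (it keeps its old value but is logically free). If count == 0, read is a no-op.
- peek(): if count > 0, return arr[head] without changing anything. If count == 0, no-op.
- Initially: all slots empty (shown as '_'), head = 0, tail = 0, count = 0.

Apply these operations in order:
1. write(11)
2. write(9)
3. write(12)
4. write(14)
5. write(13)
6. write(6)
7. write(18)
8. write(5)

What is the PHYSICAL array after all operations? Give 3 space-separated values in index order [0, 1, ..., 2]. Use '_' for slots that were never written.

After op 1 (write(11)): arr=[11 _ _] head=0 tail=1 count=1
After op 2 (write(9)): arr=[11 9 _] head=0 tail=2 count=2
After op 3 (write(12)): arr=[11 9 12] head=0 tail=0 count=3
After op 4 (write(14)): arr=[14 9 12] head=1 tail=1 count=3
After op 5 (write(13)): arr=[14 13 12] head=2 tail=2 count=3
After op 6 (write(6)): arr=[14 13 6] head=0 tail=0 count=3
After op 7 (write(18)): arr=[18 13 6] head=1 tail=1 count=3
After op 8 (write(5)): arr=[18 5 6] head=2 tail=2 count=3

Answer: 18 5 6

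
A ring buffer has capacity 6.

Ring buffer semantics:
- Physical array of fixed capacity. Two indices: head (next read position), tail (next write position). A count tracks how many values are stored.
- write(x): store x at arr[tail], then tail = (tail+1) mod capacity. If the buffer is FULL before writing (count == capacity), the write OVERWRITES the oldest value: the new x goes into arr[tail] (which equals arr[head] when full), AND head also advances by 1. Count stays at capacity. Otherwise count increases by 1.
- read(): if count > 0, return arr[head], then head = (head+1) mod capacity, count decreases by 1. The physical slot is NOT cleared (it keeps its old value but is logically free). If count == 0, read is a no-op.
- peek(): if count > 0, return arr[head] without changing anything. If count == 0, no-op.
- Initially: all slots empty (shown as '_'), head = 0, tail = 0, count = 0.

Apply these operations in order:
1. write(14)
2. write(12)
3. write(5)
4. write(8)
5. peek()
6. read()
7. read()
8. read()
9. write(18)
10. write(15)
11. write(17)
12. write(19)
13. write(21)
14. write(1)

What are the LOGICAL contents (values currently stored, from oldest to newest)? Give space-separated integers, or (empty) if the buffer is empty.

Answer: 18 15 17 19 21 1

Derivation:
After op 1 (write(14)): arr=[14 _ _ _ _ _] head=0 tail=1 count=1
After op 2 (write(12)): arr=[14 12 _ _ _ _] head=0 tail=2 count=2
After op 3 (write(5)): arr=[14 12 5 _ _ _] head=0 tail=3 count=3
After op 4 (write(8)): arr=[14 12 5 8 _ _] head=0 tail=4 count=4
After op 5 (peek()): arr=[14 12 5 8 _ _] head=0 tail=4 count=4
After op 6 (read()): arr=[14 12 5 8 _ _] head=1 tail=4 count=3
After op 7 (read()): arr=[14 12 5 8 _ _] head=2 tail=4 count=2
After op 8 (read()): arr=[14 12 5 8 _ _] head=3 tail=4 count=1
After op 9 (write(18)): arr=[14 12 5 8 18 _] head=3 tail=5 count=2
After op 10 (write(15)): arr=[14 12 5 8 18 15] head=3 tail=0 count=3
After op 11 (write(17)): arr=[17 12 5 8 18 15] head=3 tail=1 count=4
After op 12 (write(19)): arr=[17 19 5 8 18 15] head=3 tail=2 count=5
After op 13 (write(21)): arr=[17 19 21 8 18 15] head=3 tail=3 count=6
After op 14 (write(1)): arr=[17 19 21 1 18 15] head=4 tail=4 count=6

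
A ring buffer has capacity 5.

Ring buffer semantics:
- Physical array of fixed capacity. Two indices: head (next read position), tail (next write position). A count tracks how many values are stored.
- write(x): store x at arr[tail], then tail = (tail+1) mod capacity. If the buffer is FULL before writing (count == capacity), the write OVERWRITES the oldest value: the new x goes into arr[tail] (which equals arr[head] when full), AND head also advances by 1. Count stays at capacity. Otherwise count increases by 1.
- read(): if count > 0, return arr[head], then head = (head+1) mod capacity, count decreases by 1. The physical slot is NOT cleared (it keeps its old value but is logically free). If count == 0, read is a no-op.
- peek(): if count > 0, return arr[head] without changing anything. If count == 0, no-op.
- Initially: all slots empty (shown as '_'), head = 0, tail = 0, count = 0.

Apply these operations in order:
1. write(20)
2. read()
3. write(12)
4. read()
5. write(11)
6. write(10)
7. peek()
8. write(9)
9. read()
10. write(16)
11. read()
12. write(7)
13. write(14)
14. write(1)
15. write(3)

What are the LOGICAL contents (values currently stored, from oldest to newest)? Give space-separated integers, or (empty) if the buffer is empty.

After op 1 (write(20)): arr=[20 _ _ _ _] head=0 tail=1 count=1
After op 2 (read()): arr=[20 _ _ _ _] head=1 tail=1 count=0
After op 3 (write(12)): arr=[20 12 _ _ _] head=1 tail=2 count=1
After op 4 (read()): arr=[20 12 _ _ _] head=2 tail=2 count=0
After op 5 (write(11)): arr=[20 12 11 _ _] head=2 tail=3 count=1
After op 6 (write(10)): arr=[20 12 11 10 _] head=2 tail=4 count=2
After op 7 (peek()): arr=[20 12 11 10 _] head=2 tail=4 count=2
After op 8 (write(9)): arr=[20 12 11 10 9] head=2 tail=0 count=3
After op 9 (read()): arr=[20 12 11 10 9] head=3 tail=0 count=2
After op 10 (write(16)): arr=[16 12 11 10 9] head=3 tail=1 count=3
After op 11 (read()): arr=[16 12 11 10 9] head=4 tail=1 count=2
After op 12 (write(7)): arr=[16 7 11 10 9] head=4 tail=2 count=3
After op 13 (write(14)): arr=[16 7 14 10 9] head=4 tail=3 count=4
After op 14 (write(1)): arr=[16 7 14 1 9] head=4 tail=4 count=5
After op 15 (write(3)): arr=[16 7 14 1 3] head=0 tail=0 count=5

Answer: 16 7 14 1 3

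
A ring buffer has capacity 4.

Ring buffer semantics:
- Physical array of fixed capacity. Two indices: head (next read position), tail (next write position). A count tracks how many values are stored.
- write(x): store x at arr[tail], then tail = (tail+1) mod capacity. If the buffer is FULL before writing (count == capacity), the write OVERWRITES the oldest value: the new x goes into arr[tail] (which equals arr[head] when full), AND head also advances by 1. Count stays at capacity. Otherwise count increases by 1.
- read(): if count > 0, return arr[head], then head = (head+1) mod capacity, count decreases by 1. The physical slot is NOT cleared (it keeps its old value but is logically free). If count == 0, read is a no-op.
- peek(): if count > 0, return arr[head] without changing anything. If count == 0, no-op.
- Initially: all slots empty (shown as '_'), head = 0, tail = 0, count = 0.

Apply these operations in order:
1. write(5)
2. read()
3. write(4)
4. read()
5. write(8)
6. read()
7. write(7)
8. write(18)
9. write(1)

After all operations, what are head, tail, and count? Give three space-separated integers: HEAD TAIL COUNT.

After op 1 (write(5)): arr=[5 _ _ _] head=0 tail=1 count=1
After op 2 (read()): arr=[5 _ _ _] head=1 tail=1 count=0
After op 3 (write(4)): arr=[5 4 _ _] head=1 tail=2 count=1
After op 4 (read()): arr=[5 4 _ _] head=2 tail=2 count=0
After op 5 (write(8)): arr=[5 4 8 _] head=2 tail=3 count=1
After op 6 (read()): arr=[5 4 8 _] head=3 tail=3 count=0
After op 7 (write(7)): arr=[5 4 8 7] head=3 tail=0 count=1
After op 8 (write(18)): arr=[18 4 8 7] head=3 tail=1 count=2
After op 9 (write(1)): arr=[18 1 8 7] head=3 tail=2 count=3

Answer: 3 2 3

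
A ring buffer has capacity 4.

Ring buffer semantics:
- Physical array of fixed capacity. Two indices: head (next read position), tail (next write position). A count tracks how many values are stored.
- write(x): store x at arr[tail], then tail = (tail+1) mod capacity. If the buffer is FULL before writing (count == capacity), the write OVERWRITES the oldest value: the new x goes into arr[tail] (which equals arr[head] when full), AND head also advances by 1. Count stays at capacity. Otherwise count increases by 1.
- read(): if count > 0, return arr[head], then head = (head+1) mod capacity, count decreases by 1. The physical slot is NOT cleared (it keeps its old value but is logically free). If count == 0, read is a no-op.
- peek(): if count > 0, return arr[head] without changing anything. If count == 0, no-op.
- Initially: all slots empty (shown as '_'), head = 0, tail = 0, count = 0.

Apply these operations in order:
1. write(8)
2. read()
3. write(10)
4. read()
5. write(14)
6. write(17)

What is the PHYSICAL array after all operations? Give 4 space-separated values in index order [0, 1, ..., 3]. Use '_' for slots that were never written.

Answer: 8 10 14 17

Derivation:
After op 1 (write(8)): arr=[8 _ _ _] head=0 tail=1 count=1
After op 2 (read()): arr=[8 _ _ _] head=1 tail=1 count=0
After op 3 (write(10)): arr=[8 10 _ _] head=1 tail=2 count=1
After op 4 (read()): arr=[8 10 _ _] head=2 tail=2 count=0
After op 5 (write(14)): arr=[8 10 14 _] head=2 tail=3 count=1
After op 6 (write(17)): arr=[8 10 14 17] head=2 tail=0 count=2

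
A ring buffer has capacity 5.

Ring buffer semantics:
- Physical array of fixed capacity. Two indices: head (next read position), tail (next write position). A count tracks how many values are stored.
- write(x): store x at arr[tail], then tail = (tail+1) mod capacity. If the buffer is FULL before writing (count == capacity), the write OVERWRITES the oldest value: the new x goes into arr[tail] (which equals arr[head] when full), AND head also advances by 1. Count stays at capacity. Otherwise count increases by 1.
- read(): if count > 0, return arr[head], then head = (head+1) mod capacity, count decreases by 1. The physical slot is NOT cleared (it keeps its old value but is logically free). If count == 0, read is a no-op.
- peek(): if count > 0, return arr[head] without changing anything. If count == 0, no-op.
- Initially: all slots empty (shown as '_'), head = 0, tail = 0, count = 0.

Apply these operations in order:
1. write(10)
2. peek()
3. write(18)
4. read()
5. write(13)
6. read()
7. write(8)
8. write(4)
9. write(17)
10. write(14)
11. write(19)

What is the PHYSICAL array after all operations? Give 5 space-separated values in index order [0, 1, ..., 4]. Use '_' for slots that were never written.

Answer: 17 14 19 8 4

Derivation:
After op 1 (write(10)): arr=[10 _ _ _ _] head=0 tail=1 count=1
After op 2 (peek()): arr=[10 _ _ _ _] head=0 tail=1 count=1
After op 3 (write(18)): arr=[10 18 _ _ _] head=0 tail=2 count=2
After op 4 (read()): arr=[10 18 _ _ _] head=1 tail=2 count=1
After op 5 (write(13)): arr=[10 18 13 _ _] head=1 tail=3 count=2
After op 6 (read()): arr=[10 18 13 _ _] head=2 tail=3 count=1
After op 7 (write(8)): arr=[10 18 13 8 _] head=2 tail=4 count=2
After op 8 (write(4)): arr=[10 18 13 8 4] head=2 tail=0 count=3
After op 9 (write(17)): arr=[17 18 13 8 4] head=2 tail=1 count=4
After op 10 (write(14)): arr=[17 14 13 8 4] head=2 tail=2 count=5
After op 11 (write(19)): arr=[17 14 19 8 4] head=3 tail=3 count=5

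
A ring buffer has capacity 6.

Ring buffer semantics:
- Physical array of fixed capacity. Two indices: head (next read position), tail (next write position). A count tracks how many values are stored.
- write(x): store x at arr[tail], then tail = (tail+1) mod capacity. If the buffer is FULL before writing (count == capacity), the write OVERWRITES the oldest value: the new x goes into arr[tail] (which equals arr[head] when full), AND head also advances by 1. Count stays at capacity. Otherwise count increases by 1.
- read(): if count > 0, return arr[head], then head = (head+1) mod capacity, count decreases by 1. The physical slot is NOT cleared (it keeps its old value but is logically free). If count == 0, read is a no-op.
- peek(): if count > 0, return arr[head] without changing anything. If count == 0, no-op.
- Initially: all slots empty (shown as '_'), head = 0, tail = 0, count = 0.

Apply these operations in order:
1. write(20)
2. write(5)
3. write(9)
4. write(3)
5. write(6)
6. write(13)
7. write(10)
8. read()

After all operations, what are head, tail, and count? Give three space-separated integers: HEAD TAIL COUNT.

After op 1 (write(20)): arr=[20 _ _ _ _ _] head=0 tail=1 count=1
After op 2 (write(5)): arr=[20 5 _ _ _ _] head=0 tail=2 count=2
After op 3 (write(9)): arr=[20 5 9 _ _ _] head=0 tail=3 count=3
After op 4 (write(3)): arr=[20 5 9 3 _ _] head=0 tail=4 count=4
After op 5 (write(6)): arr=[20 5 9 3 6 _] head=0 tail=5 count=5
After op 6 (write(13)): arr=[20 5 9 3 6 13] head=0 tail=0 count=6
After op 7 (write(10)): arr=[10 5 9 3 6 13] head=1 tail=1 count=6
After op 8 (read()): arr=[10 5 9 3 6 13] head=2 tail=1 count=5

Answer: 2 1 5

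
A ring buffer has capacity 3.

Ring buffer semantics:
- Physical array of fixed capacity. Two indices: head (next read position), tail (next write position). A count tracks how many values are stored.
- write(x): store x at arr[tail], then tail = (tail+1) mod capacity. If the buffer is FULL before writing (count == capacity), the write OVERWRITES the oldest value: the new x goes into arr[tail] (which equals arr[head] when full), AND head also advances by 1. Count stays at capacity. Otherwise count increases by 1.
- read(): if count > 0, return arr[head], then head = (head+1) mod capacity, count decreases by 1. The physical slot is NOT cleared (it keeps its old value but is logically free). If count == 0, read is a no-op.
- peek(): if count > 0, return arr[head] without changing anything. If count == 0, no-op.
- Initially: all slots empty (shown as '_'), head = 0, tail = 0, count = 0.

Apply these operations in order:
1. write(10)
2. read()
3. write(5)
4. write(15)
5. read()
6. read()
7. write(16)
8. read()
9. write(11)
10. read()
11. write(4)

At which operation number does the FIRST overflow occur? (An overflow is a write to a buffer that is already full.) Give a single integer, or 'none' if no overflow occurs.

Answer: none

Derivation:
After op 1 (write(10)): arr=[10 _ _] head=0 tail=1 count=1
After op 2 (read()): arr=[10 _ _] head=1 tail=1 count=0
After op 3 (write(5)): arr=[10 5 _] head=1 tail=2 count=1
After op 4 (write(15)): arr=[10 5 15] head=1 tail=0 count=2
After op 5 (read()): arr=[10 5 15] head=2 tail=0 count=1
After op 6 (read()): arr=[10 5 15] head=0 tail=0 count=0
After op 7 (write(16)): arr=[16 5 15] head=0 tail=1 count=1
After op 8 (read()): arr=[16 5 15] head=1 tail=1 count=0
After op 9 (write(11)): arr=[16 11 15] head=1 tail=2 count=1
After op 10 (read()): arr=[16 11 15] head=2 tail=2 count=0
After op 11 (write(4)): arr=[16 11 4] head=2 tail=0 count=1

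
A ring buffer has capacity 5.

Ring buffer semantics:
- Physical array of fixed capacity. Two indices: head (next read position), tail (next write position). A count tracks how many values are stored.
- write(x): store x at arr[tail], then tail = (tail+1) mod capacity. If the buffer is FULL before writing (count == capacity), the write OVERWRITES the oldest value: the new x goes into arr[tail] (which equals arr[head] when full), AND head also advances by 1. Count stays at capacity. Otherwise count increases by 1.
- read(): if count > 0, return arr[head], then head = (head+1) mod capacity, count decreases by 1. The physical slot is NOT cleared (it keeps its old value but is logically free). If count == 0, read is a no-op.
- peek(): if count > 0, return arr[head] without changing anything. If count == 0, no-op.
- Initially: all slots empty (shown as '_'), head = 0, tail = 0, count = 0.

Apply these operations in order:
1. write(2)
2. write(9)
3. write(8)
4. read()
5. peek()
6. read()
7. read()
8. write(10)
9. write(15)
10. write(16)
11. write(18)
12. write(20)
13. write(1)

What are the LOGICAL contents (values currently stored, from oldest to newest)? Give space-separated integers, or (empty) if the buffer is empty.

Answer: 15 16 18 20 1

Derivation:
After op 1 (write(2)): arr=[2 _ _ _ _] head=0 tail=1 count=1
After op 2 (write(9)): arr=[2 9 _ _ _] head=0 tail=2 count=2
After op 3 (write(8)): arr=[2 9 8 _ _] head=0 tail=3 count=3
After op 4 (read()): arr=[2 9 8 _ _] head=1 tail=3 count=2
After op 5 (peek()): arr=[2 9 8 _ _] head=1 tail=3 count=2
After op 6 (read()): arr=[2 9 8 _ _] head=2 tail=3 count=1
After op 7 (read()): arr=[2 9 8 _ _] head=3 tail=3 count=0
After op 8 (write(10)): arr=[2 9 8 10 _] head=3 tail=4 count=1
After op 9 (write(15)): arr=[2 9 8 10 15] head=3 tail=0 count=2
After op 10 (write(16)): arr=[16 9 8 10 15] head=3 tail=1 count=3
After op 11 (write(18)): arr=[16 18 8 10 15] head=3 tail=2 count=4
After op 12 (write(20)): arr=[16 18 20 10 15] head=3 tail=3 count=5
After op 13 (write(1)): arr=[16 18 20 1 15] head=4 tail=4 count=5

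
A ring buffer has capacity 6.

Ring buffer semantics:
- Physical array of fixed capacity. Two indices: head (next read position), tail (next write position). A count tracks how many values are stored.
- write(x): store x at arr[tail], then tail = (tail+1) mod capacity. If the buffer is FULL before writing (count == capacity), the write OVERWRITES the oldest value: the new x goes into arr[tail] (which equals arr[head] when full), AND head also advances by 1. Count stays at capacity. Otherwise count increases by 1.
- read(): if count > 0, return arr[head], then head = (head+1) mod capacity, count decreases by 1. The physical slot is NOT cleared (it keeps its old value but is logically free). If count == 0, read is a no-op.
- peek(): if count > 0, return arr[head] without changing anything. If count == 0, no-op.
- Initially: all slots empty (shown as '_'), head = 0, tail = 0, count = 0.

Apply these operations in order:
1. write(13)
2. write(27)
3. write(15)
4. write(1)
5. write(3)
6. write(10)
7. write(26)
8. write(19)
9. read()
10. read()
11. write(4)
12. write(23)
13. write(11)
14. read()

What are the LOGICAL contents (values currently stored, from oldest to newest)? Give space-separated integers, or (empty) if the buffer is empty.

After op 1 (write(13)): arr=[13 _ _ _ _ _] head=0 tail=1 count=1
After op 2 (write(27)): arr=[13 27 _ _ _ _] head=0 tail=2 count=2
After op 3 (write(15)): arr=[13 27 15 _ _ _] head=0 tail=3 count=3
After op 4 (write(1)): arr=[13 27 15 1 _ _] head=0 tail=4 count=4
After op 5 (write(3)): arr=[13 27 15 1 3 _] head=0 tail=5 count=5
After op 6 (write(10)): arr=[13 27 15 1 3 10] head=0 tail=0 count=6
After op 7 (write(26)): arr=[26 27 15 1 3 10] head=1 tail=1 count=6
After op 8 (write(19)): arr=[26 19 15 1 3 10] head=2 tail=2 count=6
After op 9 (read()): arr=[26 19 15 1 3 10] head=3 tail=2 count=5
After op 10 (read()): arr=[26 19 15 1 3 10] head=4 tail=2 count=4
After op 11 (write(4)): arr=[26 19 4 1 3 10] head=4 tail=3 count=5
After op 12 (write(23)): arr=[26 19 4 23 3 10] head=4 tail=4 count=6
After op 13 (write(11)): arr=[26 19 4 23 11 10] head=5 tail=5 count=6
After op 14 (read()): arr=[26 19 4 23 11 10] head=0 tail=5 count=5

Answer: 26 19 4 23 11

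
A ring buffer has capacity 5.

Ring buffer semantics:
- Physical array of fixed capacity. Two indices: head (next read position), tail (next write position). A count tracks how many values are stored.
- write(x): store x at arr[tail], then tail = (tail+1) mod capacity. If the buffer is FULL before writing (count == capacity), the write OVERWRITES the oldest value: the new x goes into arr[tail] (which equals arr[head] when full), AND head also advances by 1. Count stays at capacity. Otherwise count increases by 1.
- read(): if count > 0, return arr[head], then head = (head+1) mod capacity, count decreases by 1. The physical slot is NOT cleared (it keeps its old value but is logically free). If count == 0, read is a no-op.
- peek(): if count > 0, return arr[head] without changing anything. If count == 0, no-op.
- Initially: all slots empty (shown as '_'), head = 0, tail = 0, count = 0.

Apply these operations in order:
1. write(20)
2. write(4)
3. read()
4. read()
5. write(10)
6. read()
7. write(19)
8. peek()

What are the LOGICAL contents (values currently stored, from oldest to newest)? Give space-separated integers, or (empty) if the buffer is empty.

Answer: 19

Derivation:
After op 1 (write(20)): arr=[20 _ _ _ _] head=0 tail=1 count=1
After op 2 (write(4)): arr=[20 4 _ _ _] head=0 tail=2 count=2
After op 3 (read()): arr=[20 4 _ _ _] head=1 tail=2 count=1
After op 4 (read()): arr=[20 4 _ _ _] head=2 tail=2 count=0
After op 5 (write(10)): arr=[20 4 10 _ _] head=2 tail=3 count=1
After op 6 (read()): arr=[20 4 10 _ _] head=3 tail=3 count=0
After op 7 (write(19)): arr=[20 4 10 19 _] head=3 tail=4 count=1
After op 8 (peek()): arr=[20 4 10 19 _] head=3 tail=4 count=1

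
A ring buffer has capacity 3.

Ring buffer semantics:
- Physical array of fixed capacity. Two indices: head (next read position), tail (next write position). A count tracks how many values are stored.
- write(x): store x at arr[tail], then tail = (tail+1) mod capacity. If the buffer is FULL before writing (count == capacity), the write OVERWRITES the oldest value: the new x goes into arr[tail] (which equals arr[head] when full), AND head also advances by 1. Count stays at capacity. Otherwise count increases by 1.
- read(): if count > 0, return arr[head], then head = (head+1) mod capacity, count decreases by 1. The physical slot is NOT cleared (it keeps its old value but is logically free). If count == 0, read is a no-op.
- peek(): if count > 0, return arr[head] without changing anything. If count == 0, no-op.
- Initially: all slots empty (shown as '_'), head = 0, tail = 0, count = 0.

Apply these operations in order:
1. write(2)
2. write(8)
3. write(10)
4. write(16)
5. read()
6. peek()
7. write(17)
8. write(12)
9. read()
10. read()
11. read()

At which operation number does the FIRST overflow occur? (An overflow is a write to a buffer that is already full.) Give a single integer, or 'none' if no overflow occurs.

After op 1 (write(2)): arr=[2 _ _] head=0 tail=1 count=1
After op 2 (write(8)): arr=[2 8 _] head=0 tail=2 count=2
After op 3 (write(10)): arr=[2 8 10] head=0 tail=0 count=3
After op 4 (write(16)): arr=[16 8 10] head=1 tail=1 count=3
After op 5 (read()): arr=[16 8 10] head=2 tail=1 count=2
After op 6 (peek()): arr=[16 8 10] head=2 tail=1 count=2
After op 7 (write(17)): arr=[16 17 10] head=2 tail=2 count=3
After op 8 (write(12)): arr=[16 17 12] head=0 tail=0 count=3
After op 9 (read()): arr=[16 17 12] head=1 tail=0 count=2
After op 10 (read()): arr=[16 17 12] head=2 tail=0 count=1
After op 11 (read()): arr=[16 17 12] head=0 tail=0 count=0

Answer: 4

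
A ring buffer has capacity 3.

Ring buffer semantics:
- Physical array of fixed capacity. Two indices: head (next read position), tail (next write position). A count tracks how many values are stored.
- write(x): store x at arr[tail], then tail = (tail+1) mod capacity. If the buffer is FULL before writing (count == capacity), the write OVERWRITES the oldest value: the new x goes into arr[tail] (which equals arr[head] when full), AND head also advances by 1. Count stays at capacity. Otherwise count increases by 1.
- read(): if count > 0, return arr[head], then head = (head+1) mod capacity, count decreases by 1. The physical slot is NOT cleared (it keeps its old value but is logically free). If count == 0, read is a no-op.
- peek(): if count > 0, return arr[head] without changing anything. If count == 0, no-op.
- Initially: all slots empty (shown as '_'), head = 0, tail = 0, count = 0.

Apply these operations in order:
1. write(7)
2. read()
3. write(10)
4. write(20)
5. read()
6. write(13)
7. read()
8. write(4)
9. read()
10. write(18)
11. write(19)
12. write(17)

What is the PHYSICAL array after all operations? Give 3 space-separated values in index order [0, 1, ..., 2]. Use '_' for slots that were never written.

Answer: 19 17 18

Derivation:
After op 1 (write(7)): arr=[7 _ _] head=0 tail=1 count=1
After op 2 (read()): arr=[7 _ _] head=1 tail=1 count=0
After op 3 (write(10)): arr=[7 10 _] head=1 tail=2 count=1
After op 4 (write(20)): arr=[7 10 20] head=1 tail=0 count=2
After op 5 (read()): arr=[7 10 20] head=2 tail=0 count=1
After op 6 (write(13)): arr=[13 10 20] head=2 tail=1 count=2
After op 7 (read()): arr=[13 10 20] head=0 tail=1 count=1
After op 8 (write(4)): arr=[13 4 20] head=0 tail=2 count=2
After op 9 (read()): arr=[13 4 20] head=1 tail=2 count=1
After op 10 (write(18)): arr=[13 4 18] head=1 tail=0 count=2
After op 11 (write(19)): arr=[19 4 18] head=1 tail=1 count=3
After op 12 (write(17)): arr=[19 17 18] head=2 tail=2 count=3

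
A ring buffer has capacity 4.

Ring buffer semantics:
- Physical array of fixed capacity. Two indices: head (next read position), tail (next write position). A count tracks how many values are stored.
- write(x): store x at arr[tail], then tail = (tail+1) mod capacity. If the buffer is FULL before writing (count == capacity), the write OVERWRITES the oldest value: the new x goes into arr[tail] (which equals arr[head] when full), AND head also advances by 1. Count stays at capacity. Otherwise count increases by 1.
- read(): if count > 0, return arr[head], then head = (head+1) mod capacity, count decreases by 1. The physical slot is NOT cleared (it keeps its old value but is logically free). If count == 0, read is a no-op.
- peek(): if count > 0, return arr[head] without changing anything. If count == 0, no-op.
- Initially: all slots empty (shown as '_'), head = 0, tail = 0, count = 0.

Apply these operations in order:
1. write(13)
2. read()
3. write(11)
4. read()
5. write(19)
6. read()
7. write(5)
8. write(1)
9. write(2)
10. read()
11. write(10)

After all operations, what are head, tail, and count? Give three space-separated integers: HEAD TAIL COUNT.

Answer: 0 3 3

Derivation:
After op 1 (write(13)): arr=[13 _ _ _] head=0 tail=1 count=1
After op 2 (read()): arr=[13 _ _ _] head=1 tail=1 count=0
After op 3 (write(11)): arr=[13 11 _ _] head=1 tail=2 count=1
After op 4 (read()): arr=[13 11 _ _] head=2 tail=2 count=0
After op 5 (write(19)): arr=[13 11 19 _] head=2 tail=3 count=1
After op 6 (read()): arr=[13 11 19 _] head=3 tail=3 count=0
After op 7 (write(5)): arr=[13 11 19 5] head=3 tail=0 count=1
After op 8 (write(1)): arr=[1 11 19 5] head=3 tail=1 count=2
After op 9 (write(2)): arr=[1 2 19 5] head=3 tail=2 count=3
After op 10 (read()): arr=[1 2 19 5] head=0 tail=2 count=2
After op 11 (write(10)): arr=[1 2 10 5] head=0 tail=3 count=3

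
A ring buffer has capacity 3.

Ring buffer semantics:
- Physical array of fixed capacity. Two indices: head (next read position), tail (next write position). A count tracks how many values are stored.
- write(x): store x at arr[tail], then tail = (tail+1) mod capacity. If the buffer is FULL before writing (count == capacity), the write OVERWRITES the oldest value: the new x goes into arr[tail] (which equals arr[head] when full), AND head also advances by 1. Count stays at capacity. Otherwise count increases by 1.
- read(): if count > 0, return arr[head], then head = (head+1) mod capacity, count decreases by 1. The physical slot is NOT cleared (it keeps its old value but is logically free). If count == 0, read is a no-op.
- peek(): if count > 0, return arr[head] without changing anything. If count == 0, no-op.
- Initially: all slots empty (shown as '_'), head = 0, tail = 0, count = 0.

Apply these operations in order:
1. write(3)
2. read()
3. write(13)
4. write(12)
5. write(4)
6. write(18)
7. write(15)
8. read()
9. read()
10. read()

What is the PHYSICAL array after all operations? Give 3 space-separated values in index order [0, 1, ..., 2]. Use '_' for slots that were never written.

Answer: 4 18 15

Derivation:
After op 1 (write(3)): arr=[3 _ _] head=0 tail=1 count=1
After op 2 (read()): arr=[3 _ _] head=1 tail=1 count=0
After op 3 (write(13)): arr=[3 13 _] head=1 tail=2 count=1
After op 4 (write(12)): arr=[3 13 12] head=1 tail=0 count=2
After op 5 (write(4)): arr=[4 13 12] head=1 tail=1 count=3
After op 6 (write(18)): arr=[4 18 12] head=2 tail=2 count=3
After op 7 (write(15)): arr=[4 18 15] head=0 tail=0 count=3
After op 8 (read()): arr=[4 18 15] head=1 tail=0 count=2
After op 9 (read()): arr=[4 18 15] head=2 tail=0 count=1
After op 10 (read()): arr=[4 18 15] head=0 tail=0 count=0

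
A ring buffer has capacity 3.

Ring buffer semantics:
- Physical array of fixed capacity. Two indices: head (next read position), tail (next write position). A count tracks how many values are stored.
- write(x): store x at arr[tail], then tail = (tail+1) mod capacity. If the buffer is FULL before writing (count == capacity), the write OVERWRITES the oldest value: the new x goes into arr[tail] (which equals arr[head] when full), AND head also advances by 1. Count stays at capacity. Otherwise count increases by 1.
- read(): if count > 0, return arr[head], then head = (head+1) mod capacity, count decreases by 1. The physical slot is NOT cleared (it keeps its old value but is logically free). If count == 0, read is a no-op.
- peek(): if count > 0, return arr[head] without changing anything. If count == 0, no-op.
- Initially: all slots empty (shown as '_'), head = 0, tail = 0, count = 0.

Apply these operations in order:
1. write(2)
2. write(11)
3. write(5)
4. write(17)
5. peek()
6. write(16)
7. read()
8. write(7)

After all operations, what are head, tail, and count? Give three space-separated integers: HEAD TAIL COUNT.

After op 1 (write(2)): arr=[2 _ _] head=0 tail=1 count=1
After op 2 (write(11)): arr=[2 11 _] head=0 tail=2 count=2
After op 3 (write(5)): arr=[2 11 5] head=0 tail=0 count=3
After op 4 (write(17)): arr=[17 11 5] head=1 tail=1 count=3
After op 5 (peek()): arr=[17 11 5] head=1 tail=1 count=3
After op 6 (write(16)): arr=[17 16 5] head=2 tail=2 count=3
After op 7 (read()): arr=[17 16 5] head=0 tail=2 count=2
After op 8 (write(7)): arr=[17 16 7] head=0 tail=0 count=3

Answer: 0 0 3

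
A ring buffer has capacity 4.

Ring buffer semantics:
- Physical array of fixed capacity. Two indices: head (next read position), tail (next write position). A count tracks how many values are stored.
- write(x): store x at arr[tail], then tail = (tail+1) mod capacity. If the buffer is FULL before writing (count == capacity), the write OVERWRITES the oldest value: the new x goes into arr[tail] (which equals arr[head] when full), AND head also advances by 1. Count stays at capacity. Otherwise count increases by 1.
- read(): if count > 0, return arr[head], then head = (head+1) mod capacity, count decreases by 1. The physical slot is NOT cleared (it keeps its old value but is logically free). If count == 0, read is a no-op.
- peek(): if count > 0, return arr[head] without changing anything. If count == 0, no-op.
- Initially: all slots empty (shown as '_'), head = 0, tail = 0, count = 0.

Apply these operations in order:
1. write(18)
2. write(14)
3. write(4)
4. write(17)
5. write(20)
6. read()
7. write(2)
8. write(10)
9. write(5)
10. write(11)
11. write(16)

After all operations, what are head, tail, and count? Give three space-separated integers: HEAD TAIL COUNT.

After op 1 (write(18)): arr=[18 _ _ _] head=0 tail=1 count=1
After op 2 (write(14)): arr=[18 14 _ _] head=0 tail=2 count=2
After op 3 (write(4)): arr=[18 14 4 _] head=0 tail=3 count=3
After op 4 (write(17)): arr=[18 14 4 17] head=0 tail=0 count=4
After op 5 (write(20)): arr=[20 14 4 17] head=1 tail=1 count=4
After op 6 (read()): arr=[20 14 4 17] head=2 tail=1 count=3
After op 7 (write(2)): arr=[20 2 4 17] head=2 tail=2 count=4
After op 8 (write(10)): arr=[20 2 10 17] head=3 tail=3 count=4
After op 9 (write(5)): arr=[20 2 10 5] head=0 tail=0 count=4
After op 10 (write(11)): arr=[11 2 10 5] head=1 tail=1 count=4
After op 11 (write(16)): arr=[11 16 10 5] head=2 tail=2 count=4

Answer: 2 2 4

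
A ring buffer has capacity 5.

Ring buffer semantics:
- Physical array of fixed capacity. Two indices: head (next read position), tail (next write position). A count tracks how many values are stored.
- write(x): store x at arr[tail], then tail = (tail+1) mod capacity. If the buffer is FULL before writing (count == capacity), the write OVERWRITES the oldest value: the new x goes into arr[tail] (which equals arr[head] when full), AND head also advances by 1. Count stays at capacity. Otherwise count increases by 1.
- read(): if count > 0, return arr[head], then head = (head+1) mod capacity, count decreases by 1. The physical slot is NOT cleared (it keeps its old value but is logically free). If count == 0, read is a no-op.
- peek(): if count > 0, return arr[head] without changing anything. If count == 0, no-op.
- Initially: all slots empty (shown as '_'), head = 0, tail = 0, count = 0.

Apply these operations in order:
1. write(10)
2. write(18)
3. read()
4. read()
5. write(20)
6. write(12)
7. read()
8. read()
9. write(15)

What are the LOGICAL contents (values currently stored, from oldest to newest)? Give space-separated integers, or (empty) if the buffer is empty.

Answer: 15

Derivation:
After op 1 (write(10)): arr=[10 _ _ _ _] head=0 tail=1 count=1
After op 2 (write(18)): arr=[10 18 _ _ _] head=0 tail=2 count=2
After op 3 (read()): arr=[10 18 _ _ _] head=1 tail=2 count=1
After op 4 (read()): arr=[10 18 _ _ _] head=2 tail=2 count=0
After op 5 (write(20)): arr=[10 18 20 _ _] head=2 tail=3 count=1
After op 6 (write(12)): arr=[10 18 20 12 _] head=2 tail=4 count=2
After op 7 (read()): arr=[10 18 20 12 _] head=3 tail=4 count=1
After op 8 (read()): arr=[10 18 20 12 _] head=4 tail=4 count=0
After op 9 (write(15)): arr=[10 18 20 12 15] head=4 tail=0 count=1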